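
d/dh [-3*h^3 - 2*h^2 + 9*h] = -9*h^2 - 4*h + 9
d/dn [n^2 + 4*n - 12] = 2*n + 4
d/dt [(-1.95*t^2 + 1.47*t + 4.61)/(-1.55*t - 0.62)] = (3.0225*t^2 + 2.418*t + 6.2341)/(2.4025*t^2 + 1.922*t + 0.3844)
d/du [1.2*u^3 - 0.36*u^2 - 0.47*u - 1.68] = 3.6*u^2 - 0.72*u - 0.47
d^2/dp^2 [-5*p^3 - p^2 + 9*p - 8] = -30*p - 2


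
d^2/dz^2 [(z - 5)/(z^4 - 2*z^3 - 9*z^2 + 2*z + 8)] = 2*(4*(z - 5)*(2*z^3 - 3*z^2 - 9*z + 1)^2 + (-4*z^3 + 6*z^2 + 18*z + 3*(z - 5)*(-2*z^2 + 2*z + 3) - 2)*(z^4 - 2*z^3 - 9*z^2 + 2*z + 8))/(z^4 - 2*z^3 - 9*z^2 + 2*z + 8)^3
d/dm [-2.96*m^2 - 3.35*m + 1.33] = -5.92*m - 3.35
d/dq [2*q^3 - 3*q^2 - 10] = 6*q*(q - 1)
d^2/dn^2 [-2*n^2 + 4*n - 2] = -4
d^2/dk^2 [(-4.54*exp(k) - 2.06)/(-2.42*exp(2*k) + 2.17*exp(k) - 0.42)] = (26.588056*exp(4*k) + 72.098092*exp(3*k) - 60.140388*exp(2*k) + 5.462954*exp(k) + 2.67834)*exp(k)/(14.172488*exp(6*k) - 38.125164*exp(5*k) + 41.565678*exp(4*k) - 23.451841*exp(3*k) + 7.213878*exp(2*k) - 1.148364*exp(k) + 0.074088)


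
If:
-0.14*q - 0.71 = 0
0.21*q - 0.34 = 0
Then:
No Solution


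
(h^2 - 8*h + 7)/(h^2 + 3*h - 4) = (h - 7)/(h + 4)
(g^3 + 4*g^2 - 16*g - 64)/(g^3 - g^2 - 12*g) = (g^2 + 8*g + 16)/(g*(g + 3))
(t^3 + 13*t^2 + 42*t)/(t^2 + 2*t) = (t^2 + 13*t + 42)/(t + 2)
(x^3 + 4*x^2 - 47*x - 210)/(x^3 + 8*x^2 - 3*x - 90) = (x - 7)/(x - 3)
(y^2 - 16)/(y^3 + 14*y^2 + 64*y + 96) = (y - 4)/(y^2 + 10*y + 24)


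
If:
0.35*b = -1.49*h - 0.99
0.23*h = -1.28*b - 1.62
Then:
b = -1.20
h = -0.38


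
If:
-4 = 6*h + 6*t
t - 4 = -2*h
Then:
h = 14/3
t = -16/3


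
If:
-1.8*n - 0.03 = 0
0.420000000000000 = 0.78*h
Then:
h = 0.54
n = -0.02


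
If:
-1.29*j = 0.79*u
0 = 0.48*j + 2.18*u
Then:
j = 0.00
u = 0.00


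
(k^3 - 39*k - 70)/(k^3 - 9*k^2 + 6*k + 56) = (k + 5)/(k - 4)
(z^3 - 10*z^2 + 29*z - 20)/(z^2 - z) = z - 9 + 20/z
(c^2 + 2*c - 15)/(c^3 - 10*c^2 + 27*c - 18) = (c + 5)/(c^2 - 7*c + 6)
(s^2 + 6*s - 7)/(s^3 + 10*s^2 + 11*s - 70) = (s - 1)/(s^2 + 3*s - 10)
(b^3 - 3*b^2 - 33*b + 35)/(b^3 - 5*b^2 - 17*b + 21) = (b + 5)/(b + 3)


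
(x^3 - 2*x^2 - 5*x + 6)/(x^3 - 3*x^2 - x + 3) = (x + 2)/(x + 1)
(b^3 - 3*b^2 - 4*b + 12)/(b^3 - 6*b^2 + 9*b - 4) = (b^3 - 3*b^2 - 4*b + 12)/(b^3 - 6*b^2 + 9*b - 4)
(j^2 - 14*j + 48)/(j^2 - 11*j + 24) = (j - 6)/(j - 3)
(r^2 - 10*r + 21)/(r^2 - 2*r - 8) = (-r^2 + 10*r - 21)/(-r^2 + 2*r + 8)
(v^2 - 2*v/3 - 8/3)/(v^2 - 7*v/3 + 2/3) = (3*v + 4)/(3*v - 1)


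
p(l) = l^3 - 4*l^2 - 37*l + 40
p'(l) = 3*l^2 - 8*l - 37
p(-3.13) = 85.96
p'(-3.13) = 17.43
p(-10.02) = -996.87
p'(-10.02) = 344.36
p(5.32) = -119.48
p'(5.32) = 5.35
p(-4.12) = 54.61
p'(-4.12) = 46.88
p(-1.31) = 79.36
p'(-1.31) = -21.37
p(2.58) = -64.91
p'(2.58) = -37.67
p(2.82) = -73.72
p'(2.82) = -35.70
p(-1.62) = 85.19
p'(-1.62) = -16.17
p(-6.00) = -98.00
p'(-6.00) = 119.00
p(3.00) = -80.00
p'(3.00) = -34.00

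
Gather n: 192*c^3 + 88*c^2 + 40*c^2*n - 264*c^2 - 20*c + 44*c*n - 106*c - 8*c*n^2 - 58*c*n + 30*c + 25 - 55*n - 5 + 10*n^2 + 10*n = 192*c^3 - 176*c^2 - 96*c + n^2*(10 - 8*c) + n*(40*c^2 - 14*c - 45) + 20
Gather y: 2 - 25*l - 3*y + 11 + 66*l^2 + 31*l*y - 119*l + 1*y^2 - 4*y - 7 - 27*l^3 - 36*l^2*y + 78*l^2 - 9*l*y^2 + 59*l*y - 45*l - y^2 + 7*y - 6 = -27*l^3 + 144*l^2 - 9*l*y^2 - 189*l + y*(-36*l^2 + 90*l)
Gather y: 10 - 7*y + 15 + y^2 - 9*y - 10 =y^2 - 16*y + 15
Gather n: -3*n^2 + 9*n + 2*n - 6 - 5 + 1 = -3*n^2 + 11*n - 10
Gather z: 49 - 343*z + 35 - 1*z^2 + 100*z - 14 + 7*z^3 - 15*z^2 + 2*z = 7*z^3 - 16*z^2 - 241*z + 70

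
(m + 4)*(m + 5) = m^2 + 9*m + 20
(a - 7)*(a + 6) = a^2 - a - 42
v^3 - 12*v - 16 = (v - 4)*(v + 2)^2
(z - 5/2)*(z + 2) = z^2 - z/2 - 5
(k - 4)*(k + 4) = k^2 - 16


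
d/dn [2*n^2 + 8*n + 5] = 4*n + 8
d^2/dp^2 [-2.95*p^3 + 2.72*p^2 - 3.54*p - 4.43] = 5.44 - 17.7*p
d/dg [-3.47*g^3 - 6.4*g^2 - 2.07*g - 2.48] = -10.41*g^2 - 12.8*g - 2.07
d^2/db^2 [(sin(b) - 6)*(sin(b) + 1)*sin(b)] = -9*sin(b)^3 + 20*sin(b)^2 + 12*sin(b) - 10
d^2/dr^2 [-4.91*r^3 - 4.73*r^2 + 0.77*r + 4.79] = -29.46*r - 9.46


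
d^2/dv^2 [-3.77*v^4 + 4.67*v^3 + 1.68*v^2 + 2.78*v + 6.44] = -45.24*v^2 + 28.02*v + 3.36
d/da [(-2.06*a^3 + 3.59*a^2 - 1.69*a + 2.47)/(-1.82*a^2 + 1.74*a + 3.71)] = (3.7492*a^4 - 7.1688*a^3 - 19.757*a^2 + 35.6286*a - 10.5677)/(3.3124*a^4 - 6.3336*a^3 - 10.4768*a^2 + 12.9108*a + 13.7641)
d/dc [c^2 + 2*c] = 2*c + 2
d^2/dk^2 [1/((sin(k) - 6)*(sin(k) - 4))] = 2*(-2*sin(k)^4 + 15*sin(k)^3 + sin(k)^2 - 150*sin(k) + 76)/((sin(k) - 6)^3*(sin(k) - 4)^3)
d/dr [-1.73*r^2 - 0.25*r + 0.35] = -3.46*r - 0.25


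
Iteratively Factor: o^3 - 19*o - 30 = (o + 3)*(o^2 - 3*o - 10) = (o - 5)*(o + 3)*(o + 2)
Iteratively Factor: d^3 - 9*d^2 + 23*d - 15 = (d - 5)*(d^2 - 4*d + 3) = (d - 5)*(d - 1)*(d - 3)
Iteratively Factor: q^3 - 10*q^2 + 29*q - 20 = (q - 4)*(q^2 - 6*q + 5) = (q - 4)*(q - 1)*(q - 5)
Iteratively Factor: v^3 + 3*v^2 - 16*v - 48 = (v + 3)*(v^2 - 16) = (v + 3)*(v + 4)*(v - 4)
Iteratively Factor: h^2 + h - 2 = (h - 1)*(h + 2)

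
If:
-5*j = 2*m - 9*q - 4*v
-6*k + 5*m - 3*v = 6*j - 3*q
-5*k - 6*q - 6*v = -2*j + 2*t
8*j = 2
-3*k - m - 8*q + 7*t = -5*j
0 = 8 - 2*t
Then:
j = 1/4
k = 5502/1787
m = -10905/7148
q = 19245/7148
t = 4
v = -11630/1787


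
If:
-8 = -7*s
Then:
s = 8/7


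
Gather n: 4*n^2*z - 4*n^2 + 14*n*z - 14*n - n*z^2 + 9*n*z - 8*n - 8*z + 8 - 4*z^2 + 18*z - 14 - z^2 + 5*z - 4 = n^2*(4*z - 4) + n*(-z^2 + 23*z - 22) - 5*z^2 + 15*z - 10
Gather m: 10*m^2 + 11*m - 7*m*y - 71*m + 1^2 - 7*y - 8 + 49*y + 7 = 10*m^2 + m*(-7*y - 60) + 42*y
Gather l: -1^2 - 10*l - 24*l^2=-24*l^2 - 10*l - 1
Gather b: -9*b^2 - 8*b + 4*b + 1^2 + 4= -9*b^2 - 4*b + 5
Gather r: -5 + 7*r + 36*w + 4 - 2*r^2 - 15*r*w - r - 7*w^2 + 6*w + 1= -2*r^2 + r*(6 - 15*w) - 7*w^2 + 42*w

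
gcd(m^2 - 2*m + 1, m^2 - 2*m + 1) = m^2 - 2*m + 1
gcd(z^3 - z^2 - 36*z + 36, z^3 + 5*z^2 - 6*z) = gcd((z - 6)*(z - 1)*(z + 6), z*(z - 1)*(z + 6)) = z^2 + 5*z - 6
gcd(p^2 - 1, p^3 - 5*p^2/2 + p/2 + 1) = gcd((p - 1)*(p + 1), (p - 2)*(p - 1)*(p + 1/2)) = p - 1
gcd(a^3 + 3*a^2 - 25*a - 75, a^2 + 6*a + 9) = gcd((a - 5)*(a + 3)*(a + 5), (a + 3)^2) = a + 3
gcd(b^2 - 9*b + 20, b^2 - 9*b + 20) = b^2 - 9*b + 20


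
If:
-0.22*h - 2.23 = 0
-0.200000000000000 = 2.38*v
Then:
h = -10.14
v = -0.08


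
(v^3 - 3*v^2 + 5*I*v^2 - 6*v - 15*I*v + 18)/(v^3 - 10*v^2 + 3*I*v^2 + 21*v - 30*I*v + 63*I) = (v + 2*I)/(v - 7)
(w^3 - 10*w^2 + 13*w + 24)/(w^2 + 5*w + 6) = (w^3 - 10*w^2 + 13*w + 24)/(w^2 + 5*w + 6)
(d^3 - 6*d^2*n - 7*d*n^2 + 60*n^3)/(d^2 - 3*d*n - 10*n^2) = (d^2 - d*n - 12*n^2)/(d + 2*n)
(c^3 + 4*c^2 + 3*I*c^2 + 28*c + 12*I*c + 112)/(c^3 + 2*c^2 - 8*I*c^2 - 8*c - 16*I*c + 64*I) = (c^2 + 3*I*c + 28)/(c^2 + c*(-2 - 8*I) + 16*I)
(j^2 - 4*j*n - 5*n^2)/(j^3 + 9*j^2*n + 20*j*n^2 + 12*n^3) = (j - 5*n)/(j^2 + 8*j*n + 12*n^2)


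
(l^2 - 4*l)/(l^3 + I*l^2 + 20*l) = (l - 4)/(l^2 + I*l + 20)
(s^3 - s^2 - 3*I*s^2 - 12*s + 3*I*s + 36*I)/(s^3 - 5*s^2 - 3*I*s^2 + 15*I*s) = (s^2 - s - 12)/(s*(s - 5))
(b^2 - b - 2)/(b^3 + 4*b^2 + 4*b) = (b^2 - b - 2)/(b*(b^2 + 4*b + 4))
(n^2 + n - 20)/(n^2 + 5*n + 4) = (n^2 + n - 20)/(n^2 + 5*n + 4)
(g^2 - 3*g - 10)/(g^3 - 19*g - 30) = 1/(g + 3)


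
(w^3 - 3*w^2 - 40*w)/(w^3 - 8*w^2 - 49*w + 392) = w*(w + 5)/(w^2 - 49)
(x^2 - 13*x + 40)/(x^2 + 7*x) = (x^2 - 13*x + 40)/(x*(x + 7))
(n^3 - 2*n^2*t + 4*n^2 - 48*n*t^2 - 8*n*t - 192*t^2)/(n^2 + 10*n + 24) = (n^2 - 2*n*t - 48*t^2)/(n + 6)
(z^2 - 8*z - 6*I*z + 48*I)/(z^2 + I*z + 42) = (z - 8)/(z + 7*I)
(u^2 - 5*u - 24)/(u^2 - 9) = (u - 8)/(u - 3)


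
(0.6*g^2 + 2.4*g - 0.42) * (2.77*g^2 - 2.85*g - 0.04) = 1.662*g^4 + 4.938*g^3 - 8.0274*g^2 + 1.101*g + 0.0168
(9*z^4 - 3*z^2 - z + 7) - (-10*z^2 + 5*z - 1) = 9*z^4 + 7*z^2 - 6*z + 8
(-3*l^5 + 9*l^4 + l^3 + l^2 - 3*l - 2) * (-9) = 27*l^5 - 81*l^4 - 9*l^3 - 9*l^2 + 27*l + 18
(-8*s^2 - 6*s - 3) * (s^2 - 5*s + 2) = -8*s^4 + 34*s^3 + 11*s^2 + 3*s - 6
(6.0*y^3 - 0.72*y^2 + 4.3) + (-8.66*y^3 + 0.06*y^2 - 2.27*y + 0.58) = -2.66*y^3 - 0.66*y^2 - 2.27*y + 4.88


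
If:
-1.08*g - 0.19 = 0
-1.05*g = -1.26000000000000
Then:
No Solution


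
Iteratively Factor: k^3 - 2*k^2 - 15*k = (k + 3)*(k^2 - 5*k) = (k - 5)*(k + 3)*(k)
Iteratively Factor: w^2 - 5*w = (w)*(w - 5)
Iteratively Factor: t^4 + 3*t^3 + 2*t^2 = (t)*(t^3 + 3*t^2 + 2*t) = t^2*(t^2 + 3*t + 2) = t^2*(t + 2)*(t + 1)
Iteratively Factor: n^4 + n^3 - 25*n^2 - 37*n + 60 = (n + 4)*(n^3 - 3*n^2 - 13*n + 15) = (n + 3)*(n + 4)*(n^2 - 6*n + 5) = (n - 5)*(n + 3)*(n + 4)*(n - 1)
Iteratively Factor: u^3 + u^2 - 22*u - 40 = (u + 2)*(u^2 - u - 20) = (u + 2)*(u + 4)*(u - 5)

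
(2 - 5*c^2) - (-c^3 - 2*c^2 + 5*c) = c^3 - 3*c^2 - 5*c + 2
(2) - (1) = 1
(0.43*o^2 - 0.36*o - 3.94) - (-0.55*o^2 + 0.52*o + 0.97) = 0.98*o^2 - 0.88*o - 4.91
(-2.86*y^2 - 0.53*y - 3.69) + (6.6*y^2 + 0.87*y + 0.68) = 3.74*y^2 + 0.34*y - 3.01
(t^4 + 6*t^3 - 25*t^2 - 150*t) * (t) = t^5 + 6*t^4 - 25*t^3 - 150*t^2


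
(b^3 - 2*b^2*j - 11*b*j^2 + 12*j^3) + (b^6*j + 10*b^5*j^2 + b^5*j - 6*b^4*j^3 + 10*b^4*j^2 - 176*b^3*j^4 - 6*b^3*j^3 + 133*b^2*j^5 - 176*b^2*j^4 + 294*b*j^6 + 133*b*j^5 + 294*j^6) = b^6*j + 10*b^5*j^2 + b^5*j - 6*b^4*j^3 + 10*b^4*j^2 - 176*b^3*j^4 - 6*b^3*j^3 + b^3 + 133*b^2*j^5 - 176*b^2*j^4 - 2*b^2*j + 294*b*j^6 + 133*b*j^5 - 11*b*j^2 + 294*j^6 + 12*j^3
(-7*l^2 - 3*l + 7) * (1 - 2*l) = 14*l^3 - l^2 - 17*l + 7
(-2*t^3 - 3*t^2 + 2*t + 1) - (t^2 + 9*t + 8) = -2*t^3 - 4*t^2 - 7*t - 7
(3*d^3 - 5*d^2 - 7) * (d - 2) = 3*d^4 - 11*d^3 + 10*d^2 - 7*d + 14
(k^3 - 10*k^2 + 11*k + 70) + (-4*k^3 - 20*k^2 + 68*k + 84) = -3*k^3 - 30*k^2 + 79*k + 154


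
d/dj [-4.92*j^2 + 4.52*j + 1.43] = 4.52 - 9.84*j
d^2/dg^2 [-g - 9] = 0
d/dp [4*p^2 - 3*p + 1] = 8*p - 3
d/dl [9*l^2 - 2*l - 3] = 18*l - 2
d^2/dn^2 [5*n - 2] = 0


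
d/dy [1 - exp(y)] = -exp(y)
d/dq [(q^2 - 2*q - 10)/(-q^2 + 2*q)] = 20*(1 - q)/(q^2*(q^2 - 4*q + 4))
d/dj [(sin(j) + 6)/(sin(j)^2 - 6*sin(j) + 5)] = (-12*sin(j) + cos(j)^2 + 40)*cos(j)/(sin(j)^2 - 6*sin(j) + 5)^2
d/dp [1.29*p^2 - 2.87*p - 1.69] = 2.58*p - 2.87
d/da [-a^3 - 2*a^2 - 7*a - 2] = -3*a^2 - 4*a - 7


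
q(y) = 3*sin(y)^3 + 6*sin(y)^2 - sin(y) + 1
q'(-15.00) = 3.80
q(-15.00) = 3.36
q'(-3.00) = 2.49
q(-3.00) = 1.25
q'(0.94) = 8.59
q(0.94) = 5.69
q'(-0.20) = -2.97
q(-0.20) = 1.41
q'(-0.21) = -3.04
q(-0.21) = 1.44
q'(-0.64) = -3.98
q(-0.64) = 3.10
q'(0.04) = -0.51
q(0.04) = 0.97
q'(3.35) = 3.03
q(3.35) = 1.44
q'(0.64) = 7.52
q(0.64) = 3.18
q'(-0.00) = -1.00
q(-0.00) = 1.00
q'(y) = 9*sin(y)^2*cos(y) + 12*sin(y)*cos(y) - cos(y)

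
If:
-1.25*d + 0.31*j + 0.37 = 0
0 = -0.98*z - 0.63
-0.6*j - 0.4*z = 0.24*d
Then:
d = 0.37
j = 0.28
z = -0.64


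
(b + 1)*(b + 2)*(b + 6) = b^3 + 9*b^2 + 20*b + 12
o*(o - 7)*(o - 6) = o^3 - 13*o^2 + 42*o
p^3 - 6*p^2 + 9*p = p*(p - 3)^2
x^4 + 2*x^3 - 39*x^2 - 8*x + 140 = (x - 5)*(x - 2)*(x + 2)*(x + 7)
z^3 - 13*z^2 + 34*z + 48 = (z - 8)*(z - 6)*(z + 1)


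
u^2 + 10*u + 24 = (u + 4)*(u + 6)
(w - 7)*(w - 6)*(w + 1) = w^3 - 12*w^2 + 29*w + 42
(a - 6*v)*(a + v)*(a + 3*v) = a^3 - 2*a^2*v - 21*a*v^2 - 18*v^3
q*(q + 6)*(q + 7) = q^3 + 13*q^2 + 42*q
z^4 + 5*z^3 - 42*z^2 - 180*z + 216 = (z - 6)*(z - 1)*(z + 6)^2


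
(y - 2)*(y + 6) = y^2 + 4*y - 12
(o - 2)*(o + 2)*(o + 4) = o^3 + 4*o^2 - 4*o - 16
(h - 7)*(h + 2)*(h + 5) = h^3 - 39*h - 70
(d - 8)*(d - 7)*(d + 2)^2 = d^4 - 11*d^3 + 164*d + 224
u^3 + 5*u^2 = u^2*(u + 5)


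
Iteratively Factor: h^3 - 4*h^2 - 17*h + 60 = (h - 5)*(h^2 + h - 12) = (h - 5)*(h + 4)*(h - 3)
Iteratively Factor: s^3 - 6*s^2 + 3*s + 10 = (s - 2)*(s^2 - 4*s - 5) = (s - 2)*(s + 1)*(s - 5)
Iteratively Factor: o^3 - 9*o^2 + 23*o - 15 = (o - 5)*(o^2 - 4*o + 3) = (o - 5)*(o - 3)*(o - 1)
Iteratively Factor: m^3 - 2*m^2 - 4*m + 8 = (m - 2)*(m^2 - 4) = (m - 2)*(m + 2)*(m - 2)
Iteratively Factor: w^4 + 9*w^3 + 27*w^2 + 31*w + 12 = (w + 3)*(w^3 + 6*w^2 + 9*w + 4) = (w + 1)*(w + 3)*(w^2 + 5*w + 4) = (w + 1)*(w + 3)*(w + 4)*(w + 1)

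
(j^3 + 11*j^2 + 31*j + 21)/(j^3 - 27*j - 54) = (j^2 + 8*j + 7)/(j^2 - 3*j - 18)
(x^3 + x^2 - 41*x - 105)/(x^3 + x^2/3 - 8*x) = 3*(x^2 - 2*x - 35)/(x*(3*x - 8))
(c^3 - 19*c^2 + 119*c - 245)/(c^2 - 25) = (c^2 - 14*c + 49)/(c + 5)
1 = 1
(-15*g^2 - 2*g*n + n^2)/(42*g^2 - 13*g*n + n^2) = (-15*g^2 - 2*g*n + n^2)/(42*g^2 - 13*g*n + n^2)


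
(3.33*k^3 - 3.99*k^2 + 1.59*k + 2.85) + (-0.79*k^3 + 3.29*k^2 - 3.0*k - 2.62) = 2.54*k^3 - 0.7*k^2 - 1.41*k + 0.23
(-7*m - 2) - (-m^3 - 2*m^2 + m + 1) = m^3 + 2*m^2 - 8*m - 3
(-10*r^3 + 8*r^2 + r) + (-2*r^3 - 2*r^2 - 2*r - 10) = -12*r^3 + 6*r^2 - r - 10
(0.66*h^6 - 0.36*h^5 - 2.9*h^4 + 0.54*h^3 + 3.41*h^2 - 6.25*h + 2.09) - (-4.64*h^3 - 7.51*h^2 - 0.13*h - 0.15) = 0.66*h^6 - 0.36*h^5 - 2.9*h^4 + 5.18*h^3 + 10.92*h^2 - 6.12*h + 2.24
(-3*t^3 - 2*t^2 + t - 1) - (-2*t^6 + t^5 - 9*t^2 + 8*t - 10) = 2*t^6 - t^5 - 3*t^3 + 7*t^2 - 7*t + 9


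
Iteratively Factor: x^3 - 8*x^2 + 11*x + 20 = (x + 1)*(x^2 - 9*x + 20) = (x - 5)*(x + 1)*(x - 4)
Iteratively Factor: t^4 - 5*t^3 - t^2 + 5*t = (t - 5)*(t^3 - t) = t*(t - 5)*(t^2 - 1) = t*(t - 5)*(t - 1)*(t + 1)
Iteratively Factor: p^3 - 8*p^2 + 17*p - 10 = (p - 5)*(p^2 - 3*p + 2) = (p - 5)*(p - 1)*(p - 2)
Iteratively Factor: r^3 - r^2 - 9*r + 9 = (r + 3)*(r^2 - 4*r + 3) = (r - 1)*(r + 3)*(r - 3)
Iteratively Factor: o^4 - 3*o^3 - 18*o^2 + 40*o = (o - 5)*(o^3 + 2*o^2 - 8*o) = (o - 5)*(o - 2)*(o^2 + 4*o) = (o - 5)*(o - 2)*(o + 4)*(o)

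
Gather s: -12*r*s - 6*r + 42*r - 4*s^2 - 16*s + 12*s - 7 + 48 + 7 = 36*r - 4*s^2 + s*(-12*r - 4) + 48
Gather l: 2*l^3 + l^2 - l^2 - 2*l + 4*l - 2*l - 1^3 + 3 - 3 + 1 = 2*l^3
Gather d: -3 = -3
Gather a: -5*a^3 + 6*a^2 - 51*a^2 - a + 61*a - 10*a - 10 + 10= -5*a^3 - 45*a^2 + 50*a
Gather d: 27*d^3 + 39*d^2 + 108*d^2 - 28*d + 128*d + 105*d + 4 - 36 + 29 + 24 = 27*d^3 + 147*d^2 + 205*d + 21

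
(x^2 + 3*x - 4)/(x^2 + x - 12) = (x - 1)/(x - 3)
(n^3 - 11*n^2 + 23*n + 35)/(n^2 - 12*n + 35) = n + 1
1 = 1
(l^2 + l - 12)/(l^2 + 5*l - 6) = (l^2 + l - 12)/(l^2 + 5*l - 6)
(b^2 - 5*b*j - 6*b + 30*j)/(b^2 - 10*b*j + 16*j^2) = (b^2 - 5*b*j - 6*b + 30*j)/(b^2 - 10*b*j + 16*j^2)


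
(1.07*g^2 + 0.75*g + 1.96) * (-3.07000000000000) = -3.2849*g^2 - 2.3025*g - 6.0172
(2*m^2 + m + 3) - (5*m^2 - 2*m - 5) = -3*m^2 + 3*m + 8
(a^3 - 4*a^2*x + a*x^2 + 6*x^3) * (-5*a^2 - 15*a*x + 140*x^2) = -5*a^5 + 5*a^4*x + 195*a^3*x^2 - 605*a^2*x^3 + 50*a*x^4 + 840*x^5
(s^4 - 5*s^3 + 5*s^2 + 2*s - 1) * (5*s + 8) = 5*s^5 - 17*s^4 - 15*s^3 + 50*s^2 + 11*s - 8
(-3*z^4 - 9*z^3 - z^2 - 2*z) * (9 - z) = 3*z^5 - 18*z^4 - 80*z^3 - 7*z^2 - 18*z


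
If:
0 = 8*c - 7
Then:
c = 7/8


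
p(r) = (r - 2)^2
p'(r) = 2*r - 4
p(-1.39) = 11.49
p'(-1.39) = -6.78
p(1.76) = 0.06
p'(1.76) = -0.48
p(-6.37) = 70.06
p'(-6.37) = -16.74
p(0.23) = 3.13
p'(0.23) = -3.54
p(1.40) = 0.36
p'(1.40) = -1.20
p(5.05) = 9.30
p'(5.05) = 6.10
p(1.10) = 0.81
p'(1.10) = -1.80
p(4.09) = 4.37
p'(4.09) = 4.18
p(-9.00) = 121.00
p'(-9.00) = -22.00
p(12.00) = 100.00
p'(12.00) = 20.00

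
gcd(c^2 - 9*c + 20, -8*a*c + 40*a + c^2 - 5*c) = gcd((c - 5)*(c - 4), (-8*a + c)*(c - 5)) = c - 5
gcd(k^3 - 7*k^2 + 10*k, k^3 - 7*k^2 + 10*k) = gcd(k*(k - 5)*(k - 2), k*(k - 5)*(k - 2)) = k^3 - 7*k^2 + 10*k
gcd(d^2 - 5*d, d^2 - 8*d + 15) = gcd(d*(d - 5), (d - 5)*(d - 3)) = d - 5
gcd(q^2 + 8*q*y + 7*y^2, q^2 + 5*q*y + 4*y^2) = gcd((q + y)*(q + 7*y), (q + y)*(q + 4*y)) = q + y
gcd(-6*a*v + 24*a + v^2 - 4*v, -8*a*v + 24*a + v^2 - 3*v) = 1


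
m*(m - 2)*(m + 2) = m^3 - 4*m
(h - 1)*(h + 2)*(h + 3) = h^3 + 4*h^2 + h - 6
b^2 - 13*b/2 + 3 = (b - 6)*(b - 1/2)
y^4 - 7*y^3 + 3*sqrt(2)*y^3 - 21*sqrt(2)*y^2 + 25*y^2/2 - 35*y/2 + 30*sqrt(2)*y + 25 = (y - 5)*(y - 2)*(y + sqrt(2)/2)*(y + 5*sqrt(2)/2)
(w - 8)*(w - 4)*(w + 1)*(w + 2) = w^4 - 9*w^3 - 2*w^2 + 72*w + 64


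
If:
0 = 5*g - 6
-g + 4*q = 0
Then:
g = 6/5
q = 3/10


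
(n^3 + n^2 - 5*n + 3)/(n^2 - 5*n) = (n^3 + n^2 - 5*n + 3)/(n*(n - 5))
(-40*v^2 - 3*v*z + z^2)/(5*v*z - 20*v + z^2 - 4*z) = (-8*v + z)/(z - 4)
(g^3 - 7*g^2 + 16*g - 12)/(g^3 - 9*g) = (g^2 - 4*g + 4)/(g*(g + 3))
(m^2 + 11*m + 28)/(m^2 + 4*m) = (m + 7)/m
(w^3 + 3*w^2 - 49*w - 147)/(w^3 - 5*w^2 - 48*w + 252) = (w^2 - 4*w - 21)/(w^2 - 12*w + 36)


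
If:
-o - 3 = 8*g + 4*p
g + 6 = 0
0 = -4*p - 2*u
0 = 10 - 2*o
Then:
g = -6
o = 5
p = 10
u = -20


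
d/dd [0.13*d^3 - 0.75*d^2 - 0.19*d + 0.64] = 0.39*d^2 - 1.5*d - 0.19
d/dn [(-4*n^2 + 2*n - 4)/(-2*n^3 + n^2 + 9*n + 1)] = 2*(-4*n^4 + 4*n^3 - 31*n^2 + 19)/(4*n^6 - 4*n^5 - 35*n^4 + 14*n^3 + 83*n^2 + 18*n + 1)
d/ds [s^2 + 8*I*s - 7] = 2*s + 8*I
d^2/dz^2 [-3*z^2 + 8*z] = -6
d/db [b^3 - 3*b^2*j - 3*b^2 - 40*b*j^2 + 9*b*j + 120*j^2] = 3*b^2 - 6*b*j - 6*b - 40*j^2 + 9*j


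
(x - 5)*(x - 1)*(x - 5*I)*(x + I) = x^4 - 6*x^3 - 4*I*x^3 + 10*x^2 + 24*I*x^2 - 30*x - 20*I*x + 25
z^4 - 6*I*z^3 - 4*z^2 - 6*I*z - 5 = (z - 5*I)*(z - I)^2*(z + I)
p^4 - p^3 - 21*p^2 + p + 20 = (p - 5)*(p - 1)*(p + 1)*(p + 4)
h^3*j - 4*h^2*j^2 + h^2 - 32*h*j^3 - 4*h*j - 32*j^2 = (h - 8*j)*(h + 4*j)*(h*j + 1)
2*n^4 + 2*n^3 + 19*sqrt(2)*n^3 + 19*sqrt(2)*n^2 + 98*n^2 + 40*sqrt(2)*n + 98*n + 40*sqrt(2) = (n + 4*sqrt(2))*(n + 5*sqrt(2))*(sqrt(2)*n + 1)*(sqrt(2)*n + sqrt(2))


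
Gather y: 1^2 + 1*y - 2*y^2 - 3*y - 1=-2*y^2 - 2*y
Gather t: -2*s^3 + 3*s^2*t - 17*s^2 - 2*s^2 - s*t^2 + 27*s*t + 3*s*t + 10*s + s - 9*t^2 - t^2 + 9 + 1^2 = -2*s^3 - 19*s^2 + 11*s + t^2*(-s - 10) + t*(3*s^2 + 30*s) + 10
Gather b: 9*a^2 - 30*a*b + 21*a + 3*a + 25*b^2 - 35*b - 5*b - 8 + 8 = 9*a^2 + 24*a + 25*b^2 + b*(-30*a - 40)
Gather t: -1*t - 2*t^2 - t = -2*t^2 - 2*t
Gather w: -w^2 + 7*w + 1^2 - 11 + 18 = -w^2 + 7*w + 8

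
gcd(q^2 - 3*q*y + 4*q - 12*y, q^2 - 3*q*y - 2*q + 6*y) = -q + 3*y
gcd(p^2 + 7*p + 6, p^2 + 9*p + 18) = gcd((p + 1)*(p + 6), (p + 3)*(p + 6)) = p + 6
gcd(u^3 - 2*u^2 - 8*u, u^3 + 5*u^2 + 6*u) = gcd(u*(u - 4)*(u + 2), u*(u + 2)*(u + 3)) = u^2 + 2*u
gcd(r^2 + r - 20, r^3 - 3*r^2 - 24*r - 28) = 1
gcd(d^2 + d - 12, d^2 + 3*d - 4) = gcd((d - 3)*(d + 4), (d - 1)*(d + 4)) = d + 4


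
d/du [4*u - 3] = 4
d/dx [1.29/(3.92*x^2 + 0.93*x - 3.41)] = (-10.1136*x - 1.1997)/(3.92*x^2 + 0.93*x - 3.41)^2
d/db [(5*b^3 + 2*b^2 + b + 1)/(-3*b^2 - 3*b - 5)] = (-15*b^4 - 30*b^3 - 78*b^2 - 14*b - 2)/(9*b^4 + 18*b^3 + 39*b^2 + 30*b + 25)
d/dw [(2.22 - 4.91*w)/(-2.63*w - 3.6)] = (61.843398*w + 84.65256)/(2.63*w + 3.6)^3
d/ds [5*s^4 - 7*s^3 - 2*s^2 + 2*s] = 20*s^3 - 21*s^2 - 4*s + 2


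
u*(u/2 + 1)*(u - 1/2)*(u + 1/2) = u^4/2 + u^3 - u^2/8 - u/4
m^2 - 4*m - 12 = (m - 6)*(m + 2)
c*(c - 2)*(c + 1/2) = c^3 - 3*c^2/2 - c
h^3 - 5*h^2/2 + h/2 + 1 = (h - 2)*(h - 1)*(h + 1/2)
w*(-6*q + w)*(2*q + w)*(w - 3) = -12*q^2*w^2 + 36*q^2*w - 4*q*w^3 + 12*q*w^2 + w^4 - 3*w^3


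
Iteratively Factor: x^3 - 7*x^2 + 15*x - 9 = (x - 3)*(x^2 - 4*x + 3) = (x - 3)*(x - 1)*(x - 3)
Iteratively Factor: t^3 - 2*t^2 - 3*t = (t + 1)*(t^2 - 3*t) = t*(t + 1)*(t - 3)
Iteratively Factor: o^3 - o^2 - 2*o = (o + 1)*(o^2 - 2*o) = (o - 2)*(o + 1)*(o)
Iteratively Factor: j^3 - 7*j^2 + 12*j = (j - 4)*(j^2 - 3*j) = j*(j - 4)*(j - 3)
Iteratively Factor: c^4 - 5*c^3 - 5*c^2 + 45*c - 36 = (c - 1)*(c^3 - 4*c^2 - 9*c + 36) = (c - 3)*(c - 1)*(c^2 - c - 12) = (c - 4)*(c - 3)*(c - 1)*(c + 3)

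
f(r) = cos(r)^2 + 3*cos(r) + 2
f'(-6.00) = -1.37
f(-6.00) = 5.80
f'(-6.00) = -1.37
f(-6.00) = 5.80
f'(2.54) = -0.76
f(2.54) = 0.21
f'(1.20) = -3.47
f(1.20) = 3.22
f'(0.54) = -2.42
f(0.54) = 5.31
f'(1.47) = -3.19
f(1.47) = 2.31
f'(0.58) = -2.56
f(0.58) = 5.21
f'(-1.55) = 3.04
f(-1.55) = 2.06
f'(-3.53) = -0.44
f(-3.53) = 0.08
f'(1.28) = -3.42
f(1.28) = 2.94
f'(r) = -2*sin(r)*cos(r) - 3*sin(r)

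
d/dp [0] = 0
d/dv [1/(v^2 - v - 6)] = (1 - 2*v)/(-v^2 + v + 6)^2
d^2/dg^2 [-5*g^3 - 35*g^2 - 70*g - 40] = -30*g - 70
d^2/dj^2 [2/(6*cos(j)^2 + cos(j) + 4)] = 2*(-144*sin(j)^4 - 23*sin(j)^2 + 53*cos(j)/2 - 9*cos(3*j)/2 + 121)/(-6*sin(j)^2 + cos(j) + 10)^3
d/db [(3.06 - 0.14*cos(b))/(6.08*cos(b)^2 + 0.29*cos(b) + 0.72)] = (-0.8512*cos(b)^2 + 37.2096*cos(b) + 0.9882)*sin(b)/(36.9664*cos(b)^4 + 3.5264*cos(b)^3 + 8.8393*cos(b)^2 + 0.4176*cos(b) + 0.5184)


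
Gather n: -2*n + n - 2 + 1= -n - 1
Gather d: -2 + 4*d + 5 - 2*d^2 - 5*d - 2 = -2*d^2 - d + 1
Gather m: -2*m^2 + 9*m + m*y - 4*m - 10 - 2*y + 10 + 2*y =-2*m^2 + m*(y + 5)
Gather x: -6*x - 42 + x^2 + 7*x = x^2 + x - 42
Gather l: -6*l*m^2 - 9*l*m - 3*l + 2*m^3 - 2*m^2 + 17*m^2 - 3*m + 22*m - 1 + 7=l*(-6*m^2 - 9*m - 3) + 2*m^3 + 15*m^2 + 19*m + 6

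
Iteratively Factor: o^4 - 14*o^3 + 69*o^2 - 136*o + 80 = (o - 5)*(o^3 - 9*o^2 + 24*o - 16) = (o - 5)*(o - 1)*(o^2 - 8*o + 16) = (o - 5)*(o - 4)*(o - 1)*(o - 4)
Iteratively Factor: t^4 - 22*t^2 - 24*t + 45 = (t + 3)*(t^3 - 3*t^2 - 13*t + 15) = (t - 5)*(t + 3)*(t^2 + 2*t - 3) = (t - 5)*(t - 1)*(t + 3)*(t + 3)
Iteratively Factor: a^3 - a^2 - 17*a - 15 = (a + 3)*(a^2 - 4*a - 5) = (a + 1)*(a + 3)*(a - 5)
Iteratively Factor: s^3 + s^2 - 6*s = (s - 2)*(s^2 + 3*s) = (s - 2)*(s + 3)*(s)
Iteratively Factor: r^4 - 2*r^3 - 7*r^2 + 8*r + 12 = (r + 1)*(r^3 - 3*r^2 - 4*r + 12) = (r - 3)*(r + 1)*(r^2 - 4) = (r - 3)*(r - 2)*(r + 1)*(r + 2)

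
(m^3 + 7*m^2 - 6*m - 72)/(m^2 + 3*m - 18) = m + 4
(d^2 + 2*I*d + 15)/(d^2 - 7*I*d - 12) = (d + 5*I)/(d - 4*I)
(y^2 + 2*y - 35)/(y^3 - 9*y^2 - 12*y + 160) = (y + 7)/(y^2 - 4*y - 32)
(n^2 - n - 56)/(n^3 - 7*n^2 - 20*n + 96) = (n + 7)/(n^2 + n - 12)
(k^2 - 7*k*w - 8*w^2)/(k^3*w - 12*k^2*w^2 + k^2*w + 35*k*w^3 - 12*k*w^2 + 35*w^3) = (k^2 - 7*k*w - 8*w^2)/(w*(k^3 - 12*k^2*w + k^2 + 35*k*w^2 - 12*k*w + 35*w^2))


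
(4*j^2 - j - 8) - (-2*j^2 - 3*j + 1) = 6*j^2 + 2*j - 9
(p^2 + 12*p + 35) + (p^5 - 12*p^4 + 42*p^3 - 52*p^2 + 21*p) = p^5 - 12*p^4 + 42*p^3 - 51*p^2 + 33*p + 35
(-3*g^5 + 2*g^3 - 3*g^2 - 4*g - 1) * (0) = 0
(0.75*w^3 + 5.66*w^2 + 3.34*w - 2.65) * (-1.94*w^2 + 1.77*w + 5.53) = -1.455*w^5 - 9.6529*w^4 + 7.6861*w^3 + 42.3526*w^2 + 13.7797*w - 14.6545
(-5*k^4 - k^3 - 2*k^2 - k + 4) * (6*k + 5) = -30*k^5 - 31*k^4 - 17*k^3 - 16*k^2 + 19*k + 20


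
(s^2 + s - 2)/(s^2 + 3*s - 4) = (s + 2)/(s + 4)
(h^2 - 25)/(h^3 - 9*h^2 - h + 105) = (h + 5)/(h^2 - 4*h - 21)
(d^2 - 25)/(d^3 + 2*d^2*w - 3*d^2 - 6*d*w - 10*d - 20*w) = (d + 5)/(d^2 + 2*d*w + 2*d + 4*w)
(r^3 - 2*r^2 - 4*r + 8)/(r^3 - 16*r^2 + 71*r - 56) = (r^3 - 2*r^2 - 4*r + 8)/(r^3 - 16*r^2 + 71*r - 56)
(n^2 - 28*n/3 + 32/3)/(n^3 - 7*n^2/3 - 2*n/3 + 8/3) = (n - 8)/(n^2 - n - 2)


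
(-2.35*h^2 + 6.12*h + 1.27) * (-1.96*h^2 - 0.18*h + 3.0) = 4.606*h^4 - 11.5722*h^3 - 10.6408*h^2 + 18.1314*h + 3.81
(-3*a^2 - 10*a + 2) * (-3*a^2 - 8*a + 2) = 9*a^4 + 54*a^3 + 68*a^2 - 36*a + 4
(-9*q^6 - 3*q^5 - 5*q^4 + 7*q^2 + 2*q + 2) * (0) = 0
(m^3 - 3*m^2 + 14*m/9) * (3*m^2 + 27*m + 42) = 3*m^5 + 18*m^4 - 103*m^3/3 - 84*m^2 + 196*m/3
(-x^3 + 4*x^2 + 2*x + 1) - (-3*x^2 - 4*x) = -x^3 + 7*x^2 + 6*x + 1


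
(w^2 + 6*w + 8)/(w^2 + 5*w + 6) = (w + 4)/(w + 3)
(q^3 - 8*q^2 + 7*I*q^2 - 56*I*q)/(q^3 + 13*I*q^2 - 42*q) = (q - 8)/(q + 6*I)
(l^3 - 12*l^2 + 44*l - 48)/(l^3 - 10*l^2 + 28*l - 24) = (l - 4)/(l - 2)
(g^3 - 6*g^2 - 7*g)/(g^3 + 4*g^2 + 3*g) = (g - 7)/(g + 3)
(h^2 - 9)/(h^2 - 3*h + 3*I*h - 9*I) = (h + 3)/(h + 3*I)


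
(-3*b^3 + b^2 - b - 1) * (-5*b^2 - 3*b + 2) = 15*b^5 + 4*b^4 - 4*b^3 + 10*b^2 + b - 2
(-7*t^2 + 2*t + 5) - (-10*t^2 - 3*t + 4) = 3*t^2 + 5*t + 1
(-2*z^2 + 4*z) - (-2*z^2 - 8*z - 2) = 12*z + 2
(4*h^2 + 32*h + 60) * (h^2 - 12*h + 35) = 4*h^4 - 16*h^3 - 184*h^2 + 400*h + 2100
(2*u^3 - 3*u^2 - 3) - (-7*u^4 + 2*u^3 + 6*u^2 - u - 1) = 7*u^4 - 9*u^2 + u - 2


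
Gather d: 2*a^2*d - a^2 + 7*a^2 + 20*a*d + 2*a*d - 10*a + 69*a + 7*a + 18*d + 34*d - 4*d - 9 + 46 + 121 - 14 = 6*a^2 + 66*a + d*(2*a^2 + 22*a + 48) + 144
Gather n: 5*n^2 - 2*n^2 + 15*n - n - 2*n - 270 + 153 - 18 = 3*n^2 + 12*n - 135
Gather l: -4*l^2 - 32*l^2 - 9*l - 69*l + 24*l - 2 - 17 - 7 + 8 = -36*l^2 - 54*l - 18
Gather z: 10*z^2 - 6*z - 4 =10*z^2 - 6*z - 4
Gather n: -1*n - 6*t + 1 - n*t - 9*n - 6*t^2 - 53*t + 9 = n*(-t - 10) - 6*t^2 - 59*t + 10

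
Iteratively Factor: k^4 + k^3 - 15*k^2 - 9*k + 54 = (k + 3)*(k^3 - 2*k^2 - 9*k + 18) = (k - 2)*(k + 3)*(k^2 - 9) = (k - 2)*(k + 3)^2*(k - 3)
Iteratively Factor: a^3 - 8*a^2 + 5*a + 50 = (a - 5)*(a^2 - 3*a - 10) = (a - 5)^2*(a + 2)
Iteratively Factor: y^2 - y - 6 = (y - 3)*(y + 2)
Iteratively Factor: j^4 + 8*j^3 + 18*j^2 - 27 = (j + 3)*(j^3 + 5*j^2 + 3*j - 9) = (j + 3)^2*(j^2 + 2*j - 3) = (j - 1)*(j + 3)^2*(j + 3)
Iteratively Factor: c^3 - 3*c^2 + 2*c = (c)*(c^2 - 3*c + 2) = c*(c - 2)*(c - 1)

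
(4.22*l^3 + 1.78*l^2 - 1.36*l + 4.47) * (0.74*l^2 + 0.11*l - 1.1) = 3.1228*l^5 + 1.7814*l^4 - 5.4526*l^3 + 1.2002*l^2 + 1.9877*l - 4.917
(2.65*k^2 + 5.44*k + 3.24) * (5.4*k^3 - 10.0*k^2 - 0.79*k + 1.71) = 14.31*k^5 + 2.876*k^4 - 38.9975*k^3 - 32.1661*k^2 + 6.7428*k + 5.5404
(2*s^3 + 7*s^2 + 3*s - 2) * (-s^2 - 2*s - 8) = -2*s^5 - 11*s^4 - 33*s^3 - 60*s^2 - 20*s + 16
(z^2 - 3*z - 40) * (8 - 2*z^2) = -2*z^4 + 6*z^3 + 88*z^2 - 24*z - 320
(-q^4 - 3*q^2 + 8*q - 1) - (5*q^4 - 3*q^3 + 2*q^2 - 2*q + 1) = -6*q^4 + 3*q^3 - 5*q^2 + 10*q - 2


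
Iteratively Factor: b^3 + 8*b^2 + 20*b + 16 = (b + 2)*(b^2 + 6*b + 8) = (b + 2)^2*(b + 4)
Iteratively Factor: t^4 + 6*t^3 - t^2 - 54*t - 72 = (t - 3)*(t^3 + 9*t^2 + 26*t + 24) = (t - 3)*(t + 2)*(t^2 + 7*t + 12) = (t - 3)*(t + 2)*(t + 3)*(t + 4)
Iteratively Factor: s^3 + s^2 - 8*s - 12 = (s + 2)*(s^2 - s - 6) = (s + 2)^2*(s - 3)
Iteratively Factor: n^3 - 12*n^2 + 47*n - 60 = (n - 5)*(n^2 - 7*n + 12) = (n - 5)*(n - 4)*(n - 3)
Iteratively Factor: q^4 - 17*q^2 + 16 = (q + 1)*(q^3 - q^2 - 16*q + 16) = (q - 1)*(q + 1)*(q^2 - 16) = (q - 1)*(q + 1)*(q + 4)*(q - 4)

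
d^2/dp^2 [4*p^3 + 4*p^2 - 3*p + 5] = 24*p + 8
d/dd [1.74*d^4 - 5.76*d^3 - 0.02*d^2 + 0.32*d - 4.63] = 6.96*d^3 - 17.28*d^2 - 0.04*d + 0.32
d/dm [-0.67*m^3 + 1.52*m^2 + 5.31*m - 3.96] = -2.01*m^2 + 3.04*m + 5.31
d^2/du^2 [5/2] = 0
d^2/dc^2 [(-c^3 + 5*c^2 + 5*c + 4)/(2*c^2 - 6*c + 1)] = 2*(46*c^3 + 36*c^2 - 177*c + 171)/(8*c^6 - 72*c^5 + 228*c^4 - 288*c^3 + 114*c^2 - 18*c + 1)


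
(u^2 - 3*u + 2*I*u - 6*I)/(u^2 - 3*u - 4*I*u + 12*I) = (u + 2*I)/(u - 4*I)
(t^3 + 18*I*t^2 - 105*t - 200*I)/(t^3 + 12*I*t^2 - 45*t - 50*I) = (t + 8*I)/(t + 2*I)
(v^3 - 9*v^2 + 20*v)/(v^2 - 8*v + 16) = v*(v - 5)/(v - 4)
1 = 1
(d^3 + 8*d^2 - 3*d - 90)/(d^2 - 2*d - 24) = (-d^3 - 8*d^2 + 3*d + 90)/(-d^2 + 2*d + 24)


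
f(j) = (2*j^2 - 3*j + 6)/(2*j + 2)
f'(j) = (4*j - 3)/(2*j + 2) - 2*(2*j^2 - 3*j + 6)/(2*j + 2)^2 = (j^2 + 2*j - 9/2)/(j^2 + 2*j + 1)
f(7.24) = 5.41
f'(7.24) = 0.92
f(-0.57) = 9.72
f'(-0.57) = -28.75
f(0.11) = 2.56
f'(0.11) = -3.46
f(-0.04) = 3.19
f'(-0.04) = -4.97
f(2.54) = 1.59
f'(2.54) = 0.56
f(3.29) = 2.07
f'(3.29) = 0.70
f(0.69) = 1.44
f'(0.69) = -0.93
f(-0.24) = 4.50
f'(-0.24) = -8.52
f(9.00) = 7.05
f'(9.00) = 0.94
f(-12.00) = -15.00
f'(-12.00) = 0.95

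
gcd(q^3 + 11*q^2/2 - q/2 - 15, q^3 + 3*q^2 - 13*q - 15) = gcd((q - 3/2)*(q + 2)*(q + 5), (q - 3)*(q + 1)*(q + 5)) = q + 5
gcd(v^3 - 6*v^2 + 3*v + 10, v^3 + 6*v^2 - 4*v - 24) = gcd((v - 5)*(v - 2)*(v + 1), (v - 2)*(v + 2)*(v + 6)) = v - 2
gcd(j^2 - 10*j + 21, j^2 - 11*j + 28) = j - 7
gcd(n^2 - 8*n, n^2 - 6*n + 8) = 1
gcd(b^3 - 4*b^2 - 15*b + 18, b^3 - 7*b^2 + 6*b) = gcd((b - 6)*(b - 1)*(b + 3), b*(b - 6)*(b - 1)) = b^2 - 7*b + 6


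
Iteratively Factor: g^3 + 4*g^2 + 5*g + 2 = (g + 1)*(g^2 + 3*g + 2) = (g + 1)*(g + 2)*(g + 1)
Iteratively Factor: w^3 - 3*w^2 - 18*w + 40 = (w - 5)*(w^2 + 2*w - 8) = (w - 5)*(w - 2)*(w + 4)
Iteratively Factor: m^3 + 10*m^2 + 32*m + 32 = (m + 2)*(m^2 + 8*m + 16) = (m + 2)*(m + 4)*(m + 4)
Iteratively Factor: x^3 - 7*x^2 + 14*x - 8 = (x - 2)*(x^2 - 5*x + 4) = (x - 4)*(x - 2)*(x - 1)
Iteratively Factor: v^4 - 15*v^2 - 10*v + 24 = (v + 2)*(v^3 - 2*v^2 - 11*v + 12) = (v - 1)*(v + 2)*(v^2 - v - 12) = (v - 1)*(v + 2)*(v + 3)*(v - 4)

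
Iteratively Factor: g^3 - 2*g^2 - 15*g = (g + 3)*(g^2 - 5*g) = g*(g + 3)*(g - 5)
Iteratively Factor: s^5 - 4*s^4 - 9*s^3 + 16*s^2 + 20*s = (s)*(s^4 - 4*s^3 - 9*s^2 + 16*s + 20) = s*(s + 2)*(s^3 - 6*s^2 + 3*s + 10) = s*(s - 5)*(s + 2)*(s^2 - s - 2) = s*(s - 5)*(s - 2)*(s + 2)*(s + 1)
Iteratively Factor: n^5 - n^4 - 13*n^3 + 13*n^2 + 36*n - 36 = (n + 3)*(n^4 - 4*n^3 - n^2 + 16*n - 12) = (n + 2)*(n + 3)*(n^3 - 6*n^2 + 11*n - 6) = (n - 2)*(n + 2)*(n + 3)*(n^2 - 4*n + 3) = (n - 3)*(n - 2)*(n + 2)*(n + 3)*(n - 1)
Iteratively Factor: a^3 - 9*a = (a + 3)*(a^2 - 3*a) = a*(a + 3)*(a - 3)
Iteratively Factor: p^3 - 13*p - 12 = (p + 3)*(p^2 - 3*p - 4) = (p - 4)*(p + 3)*(p + 1)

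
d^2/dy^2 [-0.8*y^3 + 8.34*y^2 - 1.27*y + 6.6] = 16.68 - 4.8*y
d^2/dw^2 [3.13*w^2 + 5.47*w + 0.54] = 6.26000000000000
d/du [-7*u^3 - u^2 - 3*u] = -21*u^2 - 2*u - 3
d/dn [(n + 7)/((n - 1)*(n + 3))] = (-n^2 - 14*n - 17)/(n^4 + 4*n^3 - 2*n^2 - 12*n + 9)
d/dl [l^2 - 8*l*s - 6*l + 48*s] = 2*l - 8*s - 6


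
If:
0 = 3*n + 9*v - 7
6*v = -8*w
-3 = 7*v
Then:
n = 76/21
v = -3/7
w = 9/28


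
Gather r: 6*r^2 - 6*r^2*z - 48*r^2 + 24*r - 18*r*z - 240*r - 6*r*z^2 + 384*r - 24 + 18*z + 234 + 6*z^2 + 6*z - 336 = r^2*(-6*z - 42) + r*(-6*z^2 - 18*z + 168) + 6*z^2 + 24*z - 126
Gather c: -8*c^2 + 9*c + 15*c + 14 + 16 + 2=-8*c^2 + 24*c + 32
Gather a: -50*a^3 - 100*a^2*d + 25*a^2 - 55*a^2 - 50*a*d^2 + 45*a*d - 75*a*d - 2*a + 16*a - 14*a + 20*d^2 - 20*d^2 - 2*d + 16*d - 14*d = -50*a^3 + a^2*(-100*d - 30) + a*(-50*d^2 - 30*d)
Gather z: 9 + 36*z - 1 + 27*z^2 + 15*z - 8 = 27*z^2 + 51*z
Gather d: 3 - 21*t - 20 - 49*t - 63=-70*t - 80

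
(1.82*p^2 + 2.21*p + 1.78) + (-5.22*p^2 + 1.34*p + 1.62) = -3.4*p^2 + 3.55*p + 3.4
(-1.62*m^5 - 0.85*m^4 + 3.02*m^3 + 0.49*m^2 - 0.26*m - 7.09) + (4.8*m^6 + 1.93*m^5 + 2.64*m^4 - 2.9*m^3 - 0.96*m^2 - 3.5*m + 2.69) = 4.8*m^6 + 0.31*m^5 + 1.79*m^4 + 0.12*m^3 - 0.47*m^2 - 3.76*m - 4.4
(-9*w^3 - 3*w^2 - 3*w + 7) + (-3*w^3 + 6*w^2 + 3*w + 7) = -12*w^3 + 3*w^2 + 14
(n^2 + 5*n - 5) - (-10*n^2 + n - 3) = 11*n^2 + 4*n - 2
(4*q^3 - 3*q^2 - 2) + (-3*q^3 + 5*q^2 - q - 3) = q^3 + 2*q^2 - q - 5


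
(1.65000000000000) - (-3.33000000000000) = 4.98000000000000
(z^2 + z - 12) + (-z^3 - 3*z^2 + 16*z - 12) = -z^3 - 2*z^2 + 17*z - 24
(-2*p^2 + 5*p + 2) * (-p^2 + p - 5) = 2*p^4 - 7*p^3 + 13*p^2 - 23*p - 10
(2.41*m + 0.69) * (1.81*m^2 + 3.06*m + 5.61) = 4.3621*m^3 + 8.6235*m^2 + 15.6315*m + 3.8709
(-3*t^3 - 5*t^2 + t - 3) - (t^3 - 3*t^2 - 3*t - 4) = -4*t^3 - 2*t^2 + 4*t + 1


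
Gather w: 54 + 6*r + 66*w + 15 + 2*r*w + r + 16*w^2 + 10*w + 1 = 7*r + 16*w^2 + w*(2*r + 76) + 70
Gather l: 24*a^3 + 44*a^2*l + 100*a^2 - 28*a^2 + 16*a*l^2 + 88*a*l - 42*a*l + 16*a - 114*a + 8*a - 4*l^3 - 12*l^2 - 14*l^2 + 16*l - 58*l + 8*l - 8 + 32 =24*a^3 + 72*a^2 - 90*a - 4*l^3 + l^2*(16*a - 26) + l*(44*a^2 + 46*a - 34) + 24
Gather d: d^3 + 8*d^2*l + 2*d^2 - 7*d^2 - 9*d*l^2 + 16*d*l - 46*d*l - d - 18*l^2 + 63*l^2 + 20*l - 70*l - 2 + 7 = d^3 + d^2*(8*l - 5) + d*(-9*l^2 - 30*l - 1) + 45*l^2 - 50*l + 5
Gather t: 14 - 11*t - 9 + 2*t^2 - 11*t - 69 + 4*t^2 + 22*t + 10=6*t^2 - 54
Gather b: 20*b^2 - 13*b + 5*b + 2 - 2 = 20*b^2 - 8*b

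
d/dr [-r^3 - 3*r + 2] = -3*r^2 - 3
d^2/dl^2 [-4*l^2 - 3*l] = -8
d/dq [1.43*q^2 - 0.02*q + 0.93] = 2.86*q - 0.02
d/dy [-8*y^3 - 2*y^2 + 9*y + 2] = -24*y^2 - 4*y + 9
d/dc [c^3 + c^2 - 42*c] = 3*c^2 + 2*c - 42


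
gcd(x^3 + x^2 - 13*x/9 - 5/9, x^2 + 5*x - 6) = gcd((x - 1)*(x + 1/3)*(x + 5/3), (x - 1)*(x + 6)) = x - 1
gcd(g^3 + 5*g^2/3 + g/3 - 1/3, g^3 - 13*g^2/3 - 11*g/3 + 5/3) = g^2 + 2*g/3 - 1/3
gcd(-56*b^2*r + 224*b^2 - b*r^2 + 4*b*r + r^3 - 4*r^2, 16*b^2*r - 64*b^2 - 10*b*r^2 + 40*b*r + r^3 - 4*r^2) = -8*b*r + 32*b + r^2 - 4*r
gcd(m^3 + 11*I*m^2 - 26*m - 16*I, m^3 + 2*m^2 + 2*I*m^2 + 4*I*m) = m + 2*I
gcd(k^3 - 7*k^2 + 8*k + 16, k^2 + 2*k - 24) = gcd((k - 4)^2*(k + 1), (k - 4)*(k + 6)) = k - 4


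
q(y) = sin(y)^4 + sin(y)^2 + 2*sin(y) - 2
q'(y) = 4*sin(y)^3*cos(y) + 2*sin(y)*cos(y) + 2*cos(y)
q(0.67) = -0.22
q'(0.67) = 3.29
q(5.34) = -2.53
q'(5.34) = -1.02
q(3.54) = -2.60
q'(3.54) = -0.91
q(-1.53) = -2.00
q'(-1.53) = -0.16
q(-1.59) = -2.00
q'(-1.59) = 0.08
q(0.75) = 0.04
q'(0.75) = 3.39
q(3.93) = -2.66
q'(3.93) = 0.60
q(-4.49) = 1.81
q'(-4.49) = -1.69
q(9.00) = -0.98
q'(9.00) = -2.83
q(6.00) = -2.47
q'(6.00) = 1.30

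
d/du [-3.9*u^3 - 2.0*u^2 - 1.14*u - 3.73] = -11.7*u^2 - 4.0*u - 1.14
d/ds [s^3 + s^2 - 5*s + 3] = 3*s^2 + 2*s - 5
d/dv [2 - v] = -1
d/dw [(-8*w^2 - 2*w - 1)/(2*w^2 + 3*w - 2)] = (-20*w^2 + 36*w + 7)/(4*w^4 + 12*w^3 + w^2 - 12*w + 4)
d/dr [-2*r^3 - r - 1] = -6*r^2 - 1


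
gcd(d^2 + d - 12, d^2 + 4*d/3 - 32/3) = d + 4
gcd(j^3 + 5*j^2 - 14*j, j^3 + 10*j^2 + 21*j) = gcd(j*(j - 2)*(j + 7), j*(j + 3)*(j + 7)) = j^2 + 7*j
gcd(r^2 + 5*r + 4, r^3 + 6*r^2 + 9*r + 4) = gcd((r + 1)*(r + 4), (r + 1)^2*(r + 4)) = r^2 + 5*r + 4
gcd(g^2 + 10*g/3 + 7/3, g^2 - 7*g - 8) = g + 1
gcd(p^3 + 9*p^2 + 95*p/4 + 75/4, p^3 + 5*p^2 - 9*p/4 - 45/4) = p^2 + 13*p/2 + 15/2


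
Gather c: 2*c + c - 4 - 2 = 3*c - 6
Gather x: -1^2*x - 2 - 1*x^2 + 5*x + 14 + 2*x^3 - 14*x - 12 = 2*x^3 - x^2 - 10*x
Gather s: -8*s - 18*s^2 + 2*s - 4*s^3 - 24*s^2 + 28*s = -4*s^3 - 42*s^2 + 22*s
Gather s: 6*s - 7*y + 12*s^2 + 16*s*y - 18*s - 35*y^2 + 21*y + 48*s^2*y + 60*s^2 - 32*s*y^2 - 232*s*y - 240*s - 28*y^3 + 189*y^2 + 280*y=s^2*(48*y + 72) + s*(-32*y^2 - 216*y - 252) - 28*y^3 + 154*y^2 + 294*y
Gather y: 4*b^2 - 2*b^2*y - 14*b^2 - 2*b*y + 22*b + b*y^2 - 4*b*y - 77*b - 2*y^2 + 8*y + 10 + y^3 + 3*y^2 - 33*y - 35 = -10*b^2 - 55*b + y^3 + y^2*(b + 1) + y*(-2*b^2 - 6*b - 25) - 25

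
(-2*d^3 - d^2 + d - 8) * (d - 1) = -2*d^4 + d^3 + 2*d^2 - 9*d + 8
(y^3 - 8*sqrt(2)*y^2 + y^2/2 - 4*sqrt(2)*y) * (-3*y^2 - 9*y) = -3*y^5 - 21*y^4/2 + 24*sqrt(2)*y^4 - 9*y^3/2 + 84*sqrt(2)*y^3 + 36*sqrt(2)*y^2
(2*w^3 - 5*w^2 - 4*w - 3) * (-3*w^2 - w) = -6*w^5 + 13*w^4 + 17*w^3 + 13*w^2 + 3*w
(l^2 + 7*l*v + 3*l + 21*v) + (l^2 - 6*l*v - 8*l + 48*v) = 2*l^2 + l*v - 5*l + 69*v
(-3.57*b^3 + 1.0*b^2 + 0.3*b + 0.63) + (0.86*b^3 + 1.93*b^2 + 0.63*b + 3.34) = -2.71*b^3 + 2.93*b^2 + 0.93*b + 3.97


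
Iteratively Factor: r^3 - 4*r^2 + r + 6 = (r - 3)*(r^2 - r - 2) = (r - 3)*(r - 2)*(r + 1)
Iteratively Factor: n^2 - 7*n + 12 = (n - 4)*(n - 3)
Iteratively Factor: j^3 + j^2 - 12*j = (j)*(j^2 + j - 12) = j*(j + 4)*(j - 3)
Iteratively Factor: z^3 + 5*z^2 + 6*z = (z)*(z^2 + 5*z + 6) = z*(z + 3)*(z + 2)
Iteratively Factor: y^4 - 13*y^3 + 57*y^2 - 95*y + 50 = (y - 5)*(y^3 - 8*y^2 + 17*y - 10) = (y - 5)*(y - 2)*(y^2 - 6*y + 5) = (y - 5)*(y - 2)*(y - 1)*(y - 5)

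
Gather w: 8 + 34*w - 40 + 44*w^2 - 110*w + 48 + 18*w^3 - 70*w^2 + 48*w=18*w^3 - 26*w^2 - 28*w + 16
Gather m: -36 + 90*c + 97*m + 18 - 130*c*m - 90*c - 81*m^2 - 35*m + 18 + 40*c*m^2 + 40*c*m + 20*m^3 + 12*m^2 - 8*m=20*m^3 + m^2*(40*c - 69) + m*(54 - 90*c)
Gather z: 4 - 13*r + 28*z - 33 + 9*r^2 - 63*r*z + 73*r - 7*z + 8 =9*r^2 + 60*r + z*(21 - 63*r) - 21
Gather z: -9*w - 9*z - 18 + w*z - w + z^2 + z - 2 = -10*w + z^2 + z*(w - 8) - 20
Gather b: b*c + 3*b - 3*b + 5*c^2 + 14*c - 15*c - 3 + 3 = b*c + 5*c^2 - c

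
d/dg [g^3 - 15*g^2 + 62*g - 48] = 3*g^2 - 30*g + 62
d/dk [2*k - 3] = 2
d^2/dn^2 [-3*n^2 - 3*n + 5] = -6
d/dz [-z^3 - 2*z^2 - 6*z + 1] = -3*z^2 - 4*z - 6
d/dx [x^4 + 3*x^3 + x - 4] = 4*x^3 + 9*x^2 + 1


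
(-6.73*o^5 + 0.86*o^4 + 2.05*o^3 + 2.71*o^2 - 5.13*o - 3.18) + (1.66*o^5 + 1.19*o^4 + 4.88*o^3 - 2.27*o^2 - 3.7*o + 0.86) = -5.07*o^5 + 2.05*o^4 + 6.93*o^3 + 0.44*o^2 - 8.83*o - 2.32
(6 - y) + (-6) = -y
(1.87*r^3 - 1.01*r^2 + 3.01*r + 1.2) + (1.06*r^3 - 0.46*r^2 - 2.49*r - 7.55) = 2.93*r^3 - 1.47*r^2 + 0.52*r - 6.35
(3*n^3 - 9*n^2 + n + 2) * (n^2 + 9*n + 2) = 3*n^5 + 18*n^4 - 74*n^3 - 7*n^2 + 20*n + 4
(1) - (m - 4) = 5 - m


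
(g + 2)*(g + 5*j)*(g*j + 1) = g^3*j + 5*g^2*j^2 + 2*g^2*j + g^2 + 10*g*j^2 + 5*g*j + 2*g + 10*j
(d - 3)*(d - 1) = d^2 - 4*d + 3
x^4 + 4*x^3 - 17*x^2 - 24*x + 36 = (x - 3)*(x - 1)*(x + 2)*(x + 6)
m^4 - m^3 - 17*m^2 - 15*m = m*(m - 5)*(m + 1)*(m + 3)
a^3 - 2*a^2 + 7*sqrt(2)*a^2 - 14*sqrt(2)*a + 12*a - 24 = (a - 2)*(a + sqrt(2))*(a + 6*sqrt(2))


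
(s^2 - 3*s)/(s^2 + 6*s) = (s - 3)/(s + 6)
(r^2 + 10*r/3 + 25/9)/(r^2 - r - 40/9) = (3*r + 5)/(3*r - 8)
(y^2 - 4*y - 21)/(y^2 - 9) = (y - 7)/(y - 3)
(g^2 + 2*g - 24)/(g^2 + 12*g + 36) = (g - 4)/(g + 6)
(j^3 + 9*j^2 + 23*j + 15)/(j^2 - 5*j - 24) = (j^2 + 6*j + 5)/(j - 8)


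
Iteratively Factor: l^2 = (l)*(l)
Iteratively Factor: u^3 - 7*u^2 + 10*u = (u - 2)*(u^2 - 5*u) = u*(u - 2)*(u - 5)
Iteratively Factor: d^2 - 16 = (d - 4)*(d + 4)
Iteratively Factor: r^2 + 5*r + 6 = (r + 3)*(r + 2)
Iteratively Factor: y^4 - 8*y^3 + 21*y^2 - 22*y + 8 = (y - 2)*(y^3 - 6*y^2 + 9*y - 4) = (y - 2)*(y - 1)*(y^2 - 5*y + 4) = (y - 2)*(y - 1)^2*(y - 4)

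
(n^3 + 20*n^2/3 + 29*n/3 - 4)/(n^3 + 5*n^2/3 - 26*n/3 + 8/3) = (n + 3)/(n - 2)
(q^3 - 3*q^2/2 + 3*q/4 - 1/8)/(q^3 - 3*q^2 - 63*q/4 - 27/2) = (-8*q^3 + 12*q^2 - 6*q + 1)/(2*(-4*q^3 + 12*q^2 + 63*q + 54))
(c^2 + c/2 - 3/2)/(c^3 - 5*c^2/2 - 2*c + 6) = (c - 1)/(c^2 - 4*c + 4)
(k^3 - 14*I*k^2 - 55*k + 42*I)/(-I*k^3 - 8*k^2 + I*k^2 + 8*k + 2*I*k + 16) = (I*k^3 + 14*k^2 - 55*I*k - 42)/(k^3 + k^2*(-1 - 8*I) + k*(-2 + 8*I) + 16*I)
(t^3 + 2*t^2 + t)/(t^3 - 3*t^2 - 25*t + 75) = t*(t^2 + 2*t + 1)/(t^3 - 3*t^2 - 25*t + 75)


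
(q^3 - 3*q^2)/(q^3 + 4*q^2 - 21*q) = q/(q + 7)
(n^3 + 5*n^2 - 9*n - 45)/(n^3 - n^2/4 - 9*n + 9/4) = 4*(n + 5)/(4*n - 1)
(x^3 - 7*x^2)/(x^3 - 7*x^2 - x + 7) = x^2/(x^2 - 1)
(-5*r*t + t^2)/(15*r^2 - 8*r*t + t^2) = -t/(3*r - t)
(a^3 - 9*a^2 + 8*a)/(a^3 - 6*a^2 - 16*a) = (a - 1)/(a + 2)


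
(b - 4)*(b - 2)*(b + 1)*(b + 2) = b^4 - 3*b^3 - 8*b^2 + 12*b + 16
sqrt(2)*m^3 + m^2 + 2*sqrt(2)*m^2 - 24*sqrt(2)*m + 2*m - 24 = (m - 4)*(m + 6)*(sqrt(2)*m + 1)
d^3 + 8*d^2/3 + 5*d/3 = d*(d + 1)*(d + 5/3)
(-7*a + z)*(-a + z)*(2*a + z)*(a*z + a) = 14*a^4*z + 14*a^4 - 9*a^3*z^2 - 9*a^3*z - 6*a^2*z^3 - 6*a^2*z^2 + a*z^4 + a*z^3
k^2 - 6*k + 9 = (k - 3)^2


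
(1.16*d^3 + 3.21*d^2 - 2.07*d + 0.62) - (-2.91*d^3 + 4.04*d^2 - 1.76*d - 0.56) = 4.07*d^3 - 0.83*d^2 - 0.31*d + 1.18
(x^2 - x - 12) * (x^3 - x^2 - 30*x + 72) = x^5 - 2*x^4 - 41*x^3 + 114*x^2 + 288*x - 864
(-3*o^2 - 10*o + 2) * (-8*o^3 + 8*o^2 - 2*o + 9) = 24*o^5 + 56*o^4 - 90*o^3 + 9*o^2 - 94*o + 18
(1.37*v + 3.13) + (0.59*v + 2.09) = 1.96*v + 5.22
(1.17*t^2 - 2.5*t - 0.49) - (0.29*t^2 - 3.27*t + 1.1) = 0.88*t^2 + 0.77*t - 1.59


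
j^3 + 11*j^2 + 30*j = j*(j + 5)*(j + 6)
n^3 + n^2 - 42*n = n*(n - 6)*(n + 7)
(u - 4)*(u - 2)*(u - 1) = u^3 - 7*u^2 + 14*u - 8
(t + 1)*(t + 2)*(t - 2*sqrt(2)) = t^3 - 2*sqrt(2)*t^2 + 3*t^2 - 6*sqrt(2)*t + 2*t - 4*sqrt(2)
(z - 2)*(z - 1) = z^2 - 3*z + 2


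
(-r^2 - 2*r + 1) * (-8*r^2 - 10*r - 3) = 8*r^4 + 26*r^3 + 15*r^2 - 4*r - 3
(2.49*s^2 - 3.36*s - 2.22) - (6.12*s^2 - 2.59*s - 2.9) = -3.63*s^2 - 0.77*s + 0.68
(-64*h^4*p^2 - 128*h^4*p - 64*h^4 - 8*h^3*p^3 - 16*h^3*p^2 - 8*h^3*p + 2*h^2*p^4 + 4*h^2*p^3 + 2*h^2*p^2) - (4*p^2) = -64*h^4*p^2 - 128*h^4*p - 64*h^4 - 8*h^3*p^3 - 16*h^3*p^2 - 8*h^3*p + 2*h^2*p^4 + 4*h^2*p^3 + 2*h^2*p^2 - 4*p^2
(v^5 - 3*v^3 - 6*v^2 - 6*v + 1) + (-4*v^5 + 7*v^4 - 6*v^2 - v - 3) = -3*v^5 + 7*v^4 - 3*v^3 - 12*v^2 - 7*v - 2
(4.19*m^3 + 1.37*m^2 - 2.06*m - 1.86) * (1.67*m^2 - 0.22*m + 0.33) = 6.9973*m^5 + 1.3661*m^4 - 2.3589*m^3 - 2.2009*m^2 - 0.2706*m - 0.6138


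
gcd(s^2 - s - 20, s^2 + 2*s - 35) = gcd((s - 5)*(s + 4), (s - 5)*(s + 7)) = s - 5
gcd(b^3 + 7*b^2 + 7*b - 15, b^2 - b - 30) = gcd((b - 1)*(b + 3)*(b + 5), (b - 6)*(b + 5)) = b + 5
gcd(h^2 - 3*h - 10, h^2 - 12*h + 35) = h - 5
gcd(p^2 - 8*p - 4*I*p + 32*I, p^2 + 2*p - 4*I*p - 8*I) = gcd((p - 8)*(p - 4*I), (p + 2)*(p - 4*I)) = p - 4*I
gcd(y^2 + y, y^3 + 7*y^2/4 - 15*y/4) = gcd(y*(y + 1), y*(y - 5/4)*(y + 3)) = y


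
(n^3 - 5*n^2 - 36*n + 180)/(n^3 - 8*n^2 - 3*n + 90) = (n + 6)/(n + 3)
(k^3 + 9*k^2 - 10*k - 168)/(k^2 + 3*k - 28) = k + 6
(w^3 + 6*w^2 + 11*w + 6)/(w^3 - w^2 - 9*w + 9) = (w^2 + 3*w + 2)/(w^2 - 4*w + 3)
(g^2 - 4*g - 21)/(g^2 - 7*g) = (g + 3)/g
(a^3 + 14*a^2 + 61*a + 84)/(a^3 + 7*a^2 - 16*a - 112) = (a + 3)/(a - 4)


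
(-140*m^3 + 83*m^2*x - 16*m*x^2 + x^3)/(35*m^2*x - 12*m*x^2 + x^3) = (-4*m + x)/x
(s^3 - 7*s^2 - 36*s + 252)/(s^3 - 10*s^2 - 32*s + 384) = (s^2 - 13*s + 42)/(s^2 - 16*s + 64)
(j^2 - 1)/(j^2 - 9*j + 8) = (j + 1)/(j - 8)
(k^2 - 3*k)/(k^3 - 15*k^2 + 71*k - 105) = k/(k^2 - 12*k + 35)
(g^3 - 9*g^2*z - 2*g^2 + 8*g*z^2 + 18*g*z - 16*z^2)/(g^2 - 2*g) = g - 9*z + 8*z^2/g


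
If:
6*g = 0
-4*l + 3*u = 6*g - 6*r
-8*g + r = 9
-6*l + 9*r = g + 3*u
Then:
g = 0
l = 27/2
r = 9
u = 0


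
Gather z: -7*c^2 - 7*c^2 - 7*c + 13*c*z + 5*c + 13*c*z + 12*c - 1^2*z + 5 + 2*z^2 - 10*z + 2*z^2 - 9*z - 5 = -14*c^2 + 10*c + 4*z^2 + z*(26*c - 20)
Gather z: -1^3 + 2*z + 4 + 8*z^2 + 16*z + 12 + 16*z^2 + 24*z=24*z^2 + 42*z + 15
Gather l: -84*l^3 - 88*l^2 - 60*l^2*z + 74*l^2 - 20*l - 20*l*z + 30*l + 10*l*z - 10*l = -84*l^3 + l^2*(-60*z - 14) - 10*l*z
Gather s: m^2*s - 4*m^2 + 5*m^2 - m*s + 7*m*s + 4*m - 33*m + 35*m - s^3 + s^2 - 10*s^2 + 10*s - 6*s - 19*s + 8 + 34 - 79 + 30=m^2 + 6*m - s^3 - 9*s^2 + s*(m^2 + 6*m - 15) - 7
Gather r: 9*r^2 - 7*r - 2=9*r^2 - 7*r - 2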